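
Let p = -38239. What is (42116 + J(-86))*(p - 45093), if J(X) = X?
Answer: -3502443960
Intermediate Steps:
(42116 + J(-86))*(p - 45093) = (42116 - 86)*(-38239 - 45093) = 42030*(-83332) = -3502443960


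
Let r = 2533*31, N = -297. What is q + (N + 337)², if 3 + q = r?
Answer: 80120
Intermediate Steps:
r = 78523
q = 78520 (q = -3 + 78523 = 78520)
q + (N + 337)² = 78520 + (-297 + 337)² = 78520 + 40² = 78520 + 1600 = 80120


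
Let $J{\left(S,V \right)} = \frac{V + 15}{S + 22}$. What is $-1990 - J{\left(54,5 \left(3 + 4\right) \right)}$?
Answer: $- \frac{75645}{38} \approx -1990.7$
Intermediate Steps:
$J{\left(S,V \right)} = \frac{15 + V}{22 + S}$
$-1990 - J{\left(54,5 \left(3 + 4\right) \right)} = -1990 - \frac{15 + 5 \left(3 + 4\right)}{22 + 54} = -1990 - \frac{15 + 5 \cdot 7}{76} = -1990 - \frac{15 + 35}{76} = -1990 - \frac{1}{76} \cdot 50 = -1990 - \frac{25}{38} = - \frac{75645}{38}$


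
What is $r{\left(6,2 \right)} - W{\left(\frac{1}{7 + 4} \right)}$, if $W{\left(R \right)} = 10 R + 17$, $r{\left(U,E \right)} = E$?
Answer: $- \frac{175}{11} \approx -15.909$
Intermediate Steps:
$W{\left(R \right)} = 17 + 10 R$
$r{\left(6,2 \right)} - W{\left(\frac{1}{7 + 4} \right)} = 2 - \left(17 + \frac{10}{7 + 4}\right) = 2 - \left(17 + \frac{10}{11}\right) = 2 - \frac{197}{11} = - \frac{175}{11}$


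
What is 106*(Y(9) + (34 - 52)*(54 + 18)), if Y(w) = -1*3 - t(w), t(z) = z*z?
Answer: -146280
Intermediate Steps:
t(z) = z²
Y(w) = -3 - w² (Y(w) = -1*3 - w² = -3 - w²)
106*(Y(9) + (34 - 52)*(54 + 18)) = 106*((-3 - 1*9²) + (34 - 52)*(54 + 18)) = 106*((-3 - 1*81) - 18*72) = 106*((-3 - 81) - 1296) = 106*(-84 - 1296) = 106*(-1380) = -146280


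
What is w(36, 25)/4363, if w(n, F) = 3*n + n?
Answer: 144/4363 ≈ 0.033005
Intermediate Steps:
w(n, F) = 4*n
w(36, 25)/4363 = (4*36)/4363 = 144*(1/4363) = 144/4363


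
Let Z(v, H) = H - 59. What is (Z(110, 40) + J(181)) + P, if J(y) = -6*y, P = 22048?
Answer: 20943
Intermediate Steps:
Z(v, H) = -59 + H
(Z(110, 40) + J(181)) + P = ((-59 + 40) - 6*181) + 22048 = (-19 - 1086) + 22048 = -1105 + 22048 = 20943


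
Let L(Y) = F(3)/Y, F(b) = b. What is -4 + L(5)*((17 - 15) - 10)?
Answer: -44/5 ≈ -8.8000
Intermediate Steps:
L(Y) = 3/Y
-4 + L(5)*((17 - 15) - 10) = -4 + (3/5)*((17 - 15) - 10) = -4 + (3*(1/5))*(2 - 10) = -4 + (3/5)*(-8) = -4 - 24/5 = -44/5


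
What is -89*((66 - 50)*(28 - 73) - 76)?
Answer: 70844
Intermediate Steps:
-89*((66 - 50)*(28 - 73) - 76) = -89*(16*(-45) - 76) = -89*(-720 - 76) = -89*(-796) = 70844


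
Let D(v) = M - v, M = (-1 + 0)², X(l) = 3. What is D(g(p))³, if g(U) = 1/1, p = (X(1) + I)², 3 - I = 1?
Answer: 0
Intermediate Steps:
I = 2 (I = 3 - 1*1 = 3 - 1 = 2)
M = 1 (M = (-1)² = 1)
p = 25 (p = (3 + 2)² = 5² = 25)
g(U) = 1
D(v) = 1 - v
D(g(p))³ = (1 - 1*1)³ = (1 - 1)³ = 0³ = 0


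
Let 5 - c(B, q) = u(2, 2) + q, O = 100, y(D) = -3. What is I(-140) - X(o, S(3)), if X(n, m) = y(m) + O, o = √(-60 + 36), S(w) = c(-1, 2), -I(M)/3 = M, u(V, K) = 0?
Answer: 323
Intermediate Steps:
c(B, q) = 5 - q (c(B, q) = 5 - (0 + q) = 5 - q)
I(M) = -3*M
S(w) = 3 (S(w) = 5 - 1*2 = 5 - 2 = 3)
o = 2*I*√6 (o = √(-24) = 2*I*√6 ≈ 4.899*I)
X(n, m) = 97 (X(n, m) = -3 + 100 = 97)
I(-140) - X(o, S(3)) = -3*(-140) - 1*97 = 420 - 97 = 323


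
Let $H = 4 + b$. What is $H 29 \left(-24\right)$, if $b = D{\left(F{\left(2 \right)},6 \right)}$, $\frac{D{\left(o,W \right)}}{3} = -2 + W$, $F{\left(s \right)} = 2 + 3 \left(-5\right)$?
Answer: $-11136$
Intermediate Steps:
$F{\left(s \right)} = -13$ ($F{\left(s \right)} = 2 - 15 = -13$)
$D{\left(o,W \right)} = -6 + 3 W$ ($D{\left(o,W \right)} = 3 \left(-2 + W\right) = -6 + 3 W$)
$b = 12$ ($b = -6 + 3 \cdot 6 = -6 + 18 = 12$)
$H = 16$ ($H = 4 + 12 = 16$)
$H 29 \left(-24\right) = 16 \cdot 29 \left(-24\right) = 464 \left(-24\right) = -11136$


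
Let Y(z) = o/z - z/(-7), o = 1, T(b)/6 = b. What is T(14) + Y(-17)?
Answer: 9700/119 ≈ 81.513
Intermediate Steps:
T(b) = 6*b
Y(z) = 1/z + z/7 (Y(z) = 1/z - z/(-7) = 1/z - z*(-⅐) = 1/z + z/7)
T(14) + Y(-17) = 6*14 + (1/(-17) + (⅐)*(-17)) = 84 + (-1/17 - 17/7) = 84 - 296/119 = 9700/119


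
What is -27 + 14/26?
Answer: -344/13 ≈ -26.462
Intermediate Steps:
-27 + 14/26 = -27 + 14*(1/26) = -27 + 7/13 = -344/13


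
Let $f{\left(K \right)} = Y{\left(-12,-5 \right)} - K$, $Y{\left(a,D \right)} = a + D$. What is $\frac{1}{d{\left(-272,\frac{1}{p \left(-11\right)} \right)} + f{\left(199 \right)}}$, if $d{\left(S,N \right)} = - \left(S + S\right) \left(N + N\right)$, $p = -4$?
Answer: $- \frac{11}{2104} \approx -0.0052281$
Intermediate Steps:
$d{\left(S,N \right)} = - 4 N S$ ($d{\left(S,N \right)} = - 2 S 2 N = - 4 N S$)
$Y{\left(a,D \right)} = D + a$
$f{\left(K \right)} = -17 - K$ ($f{\left(K \right)} = \left(-5 - 12\right) - K = -17 - K$)
$\frac{1}{d{\left(-272,\frac{1}{p \left(-11\right)} \right)} + f{\left(199 \right)}} = \frac{1}{\left(-4\right) \frac{1}{\left(-4\right) \left(-11\right)} \left(-272\right) - 216} = \frac{1}{\left(-4\right) \frac{1}{44} \left(-272\right) - 216} = \frac{1}{\frac{272}{11} - 216} = \frac{1}{- \frac{2104}{11}} = - \frac{11}{2104}$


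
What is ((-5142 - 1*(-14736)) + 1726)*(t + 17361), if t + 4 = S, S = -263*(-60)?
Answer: 375110840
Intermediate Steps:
S = 15780
t = 15776 (t = -4 + 15780 = 15776)
((-5142 - 1*(-14736)) + 1726)*(t + 17361) = ((-5142 - 1*(-14736)) + 1726)*(15776 + 17361) = ((-5142 + 14736) + 1726)*33137 = (9594 + 1726)*33137 = 11320*33137 = 375110840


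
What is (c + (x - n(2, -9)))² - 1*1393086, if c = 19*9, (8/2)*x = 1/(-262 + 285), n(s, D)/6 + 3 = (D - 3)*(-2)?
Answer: -11773932023/8464 ≈ -1.3911e+6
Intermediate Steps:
n(s, D) = 18 - 12*D (n(s, D) = -18 + 6*((D - 3)*(-2)) = -18 + 6*((-3 + D)*(-2)) = -18 + 6*(6 - 2*D) = -18 + (36 - 12*D) = 18 - 12*D)
x = 1/92 (x = 1/(4*(-262 + 285)) = (¼)/23 = (¼)*(1/23) = 1/92 ≈ 0.010870)
c = 171
(c + (x - n(2, -9)))² - 1*1393086 = (171 + (1/92 - (18 - 12*(-9))))² - 1*1393086 = (171 + (1/92 - (18 + 108)))² - 1393086 = (171 + (1/92 - 1*126))² - 1393086 = (171 + (1/92 - 126))² - 1393086 = (171 - 11591/92)² - 1393086 = (4141/92)² - 1393086 = 17147881/8464 - 1393086 = -11773932023/8464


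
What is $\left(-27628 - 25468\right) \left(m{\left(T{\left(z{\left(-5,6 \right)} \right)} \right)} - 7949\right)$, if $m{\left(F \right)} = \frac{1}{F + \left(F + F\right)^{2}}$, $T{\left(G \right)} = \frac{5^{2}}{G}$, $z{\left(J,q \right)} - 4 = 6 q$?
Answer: $\frac{14771254104}{35} \approx 4.2204 \cdot 10^{8}$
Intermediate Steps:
$z{\left(J,q \right)} = 4 + 6 q$
$T{\left(G \right)} = \frac{25}{G}$
$m{\left(F \right)} = \frac{1}{F + 4 F^{2}}$ ($m{\left(F \right)} = \frac{1}{F + \left(2 F\right)^{2}} = \frac{1}{F + 4 F^{2}}$)
$\left(-27628 - 25468\right) \left(m{\left(T{\left(z{\left(-5,6 \right)} \right)} \right)} - 7949\right) = \left(-27628 - 25468\right) \left(\frac{1}{\frac{25}{4 + 6 \cdot 6} \left(1 + 4 \frac{25}{4 + 6 \cdot 6}\right)} - 7949\right) = - 53096 \left(\frac{1}{\frac{25}{4 + 36} \left(1 + 4 \frac{25}{4 + 36}\right)} - 7949\right) = - 53096 \left(\frac{1}{\frac{25}{40} \left(1 + 4 \cdot \frac{25}{40}\right)} - 7949\right) = - 53096 \left(\frac{1}{25 \cdot \frac{1}{40} \left(1 + 4 \cdot 25 \cdot \frac{1}{40}\right)} - 7949\right) = - 53096 \left(\frac{1}{\frac{5}{8} \left(1 + 4 \cdot \frac{5}{8}\right)} - 7949\right) = - 53096 \left(\frac{8}{5 \left(1 + \frac{5}{2}\right)} - 7949\right) = - 53096 \left(\frac{8}{5 \cdot \frac{7}{2}} - 7949\right) = - 53096 \left(\frac{8}{5} \cdot \frac{2}{7} - 7949\right) = - 53096 \left(\frac{16}{35} - 7949\right) = \left(-53096\right) \left(- \frac{278199}{35}\right) = \frac{14771254104}{35}$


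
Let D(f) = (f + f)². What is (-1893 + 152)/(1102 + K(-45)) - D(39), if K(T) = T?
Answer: -6432529/1057 ≈ -6085.6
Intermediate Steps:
D(f) = 4*f² (D(f) = (2*f)² = 4*f²)
(-1893 + 152)/(1102 + K(-45)) - D(39) = (-1893 + 152)/(1102 - 45) - 4*39² = -1741/1057 - 4*1521 = -1741*1/1057 - 1*6084 = -1741/1057 - 6084 = -6432529/1057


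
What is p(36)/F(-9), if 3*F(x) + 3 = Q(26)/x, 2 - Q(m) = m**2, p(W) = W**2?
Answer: 34992/647 ≈ 54.083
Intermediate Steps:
Q(m) = 2 - m**2
F(x) = -1 - 674/(3*x) (F(x) = -1 + ((2 - 1*26**2)/x)/3 = -1 + ((2 - 1*676)/x)/3 = -1 + ((2 - 676)/x)/3 = -1 + (-674/x)/3 = -1 - 674/(3*x))
p(36)/F(-9) = 36**2/(((-674/3 - 1*(-9))/(-9))) = 1296/((-(-674/3 + 9)/9)) = 1296/((-1/9*(-647/3))) = 1296/(647/27) = 1296*(27/647) = 34992/647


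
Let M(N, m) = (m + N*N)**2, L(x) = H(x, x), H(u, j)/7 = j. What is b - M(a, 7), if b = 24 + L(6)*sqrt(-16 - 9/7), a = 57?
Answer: -10601512 + 66*I*sqrt(7) ≈ -1.0602e+7 + 174.62*I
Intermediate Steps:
H(u, j) = 7*j
L(x) = 7*x
M(N, m) = (m + N**2)**2
b = 24 + 66*I*sqrt(7) (b = 24 + (7*6)*sqrt(-16 - 9/7) = 24 + 42*sqrt(-16 - 9*1/7) = 24 + 42*sqrt(-16 - 9/7) = 24 + 42*sqrt(-121/7) = 24 + 42*(11*I*sqrt(7)/7) = 24 + 66*I*sqrt(7) ≈ 24.0 + 174.62*I)
b - M(a, 7) = (24 + 66*I*sqrt(7)) - (7 + 57**2)**2 = (24 + 66*I*sqrt(7)) - (7 + 3249)**2 = (24 + 66*I*sqrt(7)) - 1*3256**2 = (24 + 66*I*sqrt(7)) - 1*10601536 = (24 + 66*I*sqrt(7)) - 10601536 = -10601512 + 66*I*sqrt(7)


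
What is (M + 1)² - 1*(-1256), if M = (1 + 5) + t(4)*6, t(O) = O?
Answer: 2217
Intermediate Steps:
M = 30 (M = (1 + 5) + 4*6 = 6 + 24 = 30)
(M + 1)² - 1*(-1256) = (30 + 1)² - 1*(-1256) = 31² + 1256 = 961 + 1256 = 2217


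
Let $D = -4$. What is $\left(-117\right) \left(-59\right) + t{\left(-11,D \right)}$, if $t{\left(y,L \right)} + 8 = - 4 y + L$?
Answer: $6935$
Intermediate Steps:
$t{\left(y,L \right)} = -8 + L - 4 y$ ($t{\left(y,L \right)} = -8 + \left(- 4 y + L\right) = -8 + \left(L - 4 y\right) = -8 + L - 4 y$)
$\left(-117\right) \left(-59\right) + t{\left(-11,D \right)} = \left(-117\right) \left(-59\right) - -32 = 6903 - -32 = 6903 + 32 = 6935$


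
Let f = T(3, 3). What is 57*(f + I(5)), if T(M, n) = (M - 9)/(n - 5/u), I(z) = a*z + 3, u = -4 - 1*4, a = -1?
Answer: -6042/29 ≈ -208.34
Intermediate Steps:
u = -8 (u = -4 - 4 = -8)
I(z) = 3 - z (I(z) = -z + 3 = 3 - z)
T(M, n) = (-9 + M)/(5/8 + n) (T(M, n) = (M - 9)/(n - 5/(-8)) = (-9 + M)/(n - 5*(-⅛)) = (-9 + M)/(n + 5/8) = (-9 + M)/(5/8 + n))
f = -48/29 (f = 8*(-9 + 3)/(5 + 8*3) = 8*(-6)/(5 + 24) = 8*(-6)/29 = 8*(1/29)*(-6) = -48/29 ≈ -1.6552)
57*(f + I(5)) = 57*(-48/29 + (3 - 1*5)) = 57*(-48/29 + (3 - 5)) = 57*(-48/29 - 2) = 57*(-106/29) = -6042/29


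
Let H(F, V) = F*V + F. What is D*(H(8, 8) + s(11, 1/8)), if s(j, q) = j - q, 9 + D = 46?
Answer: 24531/8 ≈ 3066.4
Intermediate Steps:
D = 37 (D = -9 + 46 = 37)
H(F, V) = F + F*V
D*(H(8, 8) + s(11, 1/8)) = 37*(8*(1 + 8) + (11 - 1/8)) = 37*(8*9 + (11 - 1*1/8)) = 37*(72 + (11 - 1/8)) = 37*(72 + 87/8) = 37*(663/8) = 24531/8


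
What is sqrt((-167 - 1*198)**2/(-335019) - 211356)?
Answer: I*sqrt(23722162371085791)/335019 ≈ 459.74*I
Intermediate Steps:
sqrt((-167 - 1*198)**2/(-335019) - 211356) = sqrt((-167 - 198)**2*(-1/335019) - 211356) = sqrt((-365)**2*(-1/335019) - 211356) = sqrt(133225*(-1/335019) - 211356) = sqrt(-133225/335019 - 211356) = sqrt(-70808408989/335019) = I*sqrt(23722162371085791)/335019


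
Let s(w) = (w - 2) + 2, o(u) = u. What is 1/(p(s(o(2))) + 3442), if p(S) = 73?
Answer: 1/3515 ≈ 0.00028449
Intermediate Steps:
s(w) = w (s(w) = (-2 + w) + 2 = w)
1/(p(s(o(2))) + 3442) = 1/(73 + 3442) = 1/3515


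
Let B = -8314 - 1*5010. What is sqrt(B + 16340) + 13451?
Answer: 13451 + 2*sqrt(754) ≈ 13506.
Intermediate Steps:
B = -13324 (B = -8314 - 5010 = -13324)
sqrt(B + 16340) + 13451 = sqrt(-13324 + 16340) + 13451 = sqrt(3016) + 13451 = 2*sqrt(754) + 13451 = 13451 + 2*sqrt(754)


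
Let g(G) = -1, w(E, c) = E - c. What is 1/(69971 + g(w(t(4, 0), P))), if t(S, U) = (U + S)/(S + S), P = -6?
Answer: 1/69970 ≈ 1.4292e-5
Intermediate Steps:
t(S, U) = (S + U)/(2*S) (t(S, U) = (S + U)/((2*S)) = (S + U)*(1/(2*S)) = (S + U)/(2*S))
1/(69971 + g(w(t(4, 0), P))) = 1/(69971 - 1) = 1/69970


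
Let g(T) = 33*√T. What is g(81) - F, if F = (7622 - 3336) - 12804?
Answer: 8815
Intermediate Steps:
F = -8518 (F = 4286 - 12804 = -8518)
g(81) - F = 33*√81 - 1*(-8518) = 33*9 + 8518 = 297 + 8518 = 8815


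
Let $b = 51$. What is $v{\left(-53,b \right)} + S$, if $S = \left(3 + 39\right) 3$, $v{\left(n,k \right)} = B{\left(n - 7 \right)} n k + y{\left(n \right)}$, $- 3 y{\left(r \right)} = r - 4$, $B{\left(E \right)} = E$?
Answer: $162325$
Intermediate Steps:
$y{\left(r \right)} = \frac{4}{3} - \frac{r}{3}$ ($y{\left(r \right)} = - \frac{r - 4}{3} = - \frac{-4 + r}{3} = \frac{4}{3} - \frac{r}{3}$)
$v{\left(n,k \right)} = \frac{4}{3} - \frac{n}{3} + k n \left(-7 + n\right)$ ($v{\left(n,k \right)} = \left(n - 7\right) n k - \left(- \frac{4}{3} + \frac{n}{3}\right) = \left(-7 + n\right) n k - \left(- \frac{4}{3} + \frac{n}{3}\right) = n \left(-7 + n\right) k - \left(- \frac{4}{3} + \frac{n}{3}\right) = k n \left(-7 + n\right) - \left(- \frac{4}{3} + \frac{n}{3}\right) = \frac{4}{3} - \frac{n}{3} + k n \left(-7 + n\right)$)
$S = 126$ ($S = 42 \cdot 3 = 126$)
$v{\left(-53,b \right)} + S = \left(\frac{4}{3} - - \frac{53}{3} + 51 \left(-53\right) \left(-7 - 53\right)\right) + 126 = \left(\frac{4}{3} + \frac{53}{3} + 51 \left(-53\right) \left(-60\right)\right) + 126 = \left(\frac{4}{3} + \frac{53}{3} + 162180\right) + 126 = 162199 + 126 = 162325$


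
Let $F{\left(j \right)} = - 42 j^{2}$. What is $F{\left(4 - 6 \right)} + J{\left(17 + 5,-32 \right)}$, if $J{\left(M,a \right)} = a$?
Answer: $-200$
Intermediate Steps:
$F{\left(4 - 6 \right)} + J{\left(17 + 5,-32 \right)} = - 42 \left(4 - 6\right)^{2} - 32 = - 42 \left(-2\right)^{2} - 32 = \left(-42\right) 4 - 32 = -168 - 32 = -200$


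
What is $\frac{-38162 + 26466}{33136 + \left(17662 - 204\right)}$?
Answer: $- \frac{5848}{25297} \approx -0.23117$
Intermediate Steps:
$\frac{-38162 + 26466}{33136 + \left(17662 - 204\right)} = - \frac{11696}{33136 + 17458} = - \frac{11696}{50594} = \left(-11696\right) \frac{1}{50594} = - \frac{5848}{25297}$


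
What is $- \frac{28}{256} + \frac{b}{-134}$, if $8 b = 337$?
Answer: $- \frac{1817}{4288} \approx -0.42374$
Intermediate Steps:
$b = \frac{337}{8}$ ($b = \frac{1}{8} \cdot 337 = \frac{337}{8} \approx 42.125$)
$- \frac{28}{256} + \frac{b}{-134} = - \frac{28}{256} + \frac{337}{8 \left(-134\right)} = \left(-28\right) \frac{1}{256} + \frac{337}{8} \left(- \frac{1}{134}\right) = - \frac{7}{64} - \frac{337}{1072} = - \frac{1817}{4288}$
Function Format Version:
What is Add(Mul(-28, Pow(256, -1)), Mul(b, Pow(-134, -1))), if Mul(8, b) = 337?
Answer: Rational(-1817, 4288) ≈ -0.42374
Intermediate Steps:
b = Rational(337, 8) (b = Mul(Rational(1, 8), 337) = Rational(337, 8) ≈ 42.125)
Add(Mul(-28, Pow(256, -1)), Mul(b, Pow(-134, -1))) = Add(Mul(-28, Pow(256, -1)), Mul(Rational(337, 8), Pow(-134, -1))) = Add(Mul(-28, Rational(1, 256)), Mul(Rational(337, 8), Rational(-1, 134))) = Add(Rational(-7, 64), Rational(-337, 1072)) = Rational(-1817, 4288)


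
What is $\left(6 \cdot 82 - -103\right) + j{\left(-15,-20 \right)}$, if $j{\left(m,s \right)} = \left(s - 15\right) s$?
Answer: $1295$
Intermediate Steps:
$j{\left(m,s \right)} = s \left(-15 + s\right)$ ($j{\left(m,s \right)} = \left(-15 + s\right) s = s \left(-15 + s\right)$)
$\left(6 \cdot 82 - -103\right) + j{\left(-15,-20 \right)} = \left(6 \cdot 82 - -103\right) - 20 \left(-15 - 20\right) = \left(492 + 103\right) - -700 = 595 + 700 = 1295$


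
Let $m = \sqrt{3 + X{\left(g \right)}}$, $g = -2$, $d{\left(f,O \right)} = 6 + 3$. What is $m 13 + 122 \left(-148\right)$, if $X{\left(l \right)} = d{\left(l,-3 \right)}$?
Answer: $-18056 + 26 \sqrt{3} \approx -18011.0$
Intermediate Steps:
$d{\left(f,O \right)} = 9$
$X{\left(l \right)} = 9$
$m = 2 \sqrt{3}$ ($m = \sqrt{3 + 9} = \sqrt{12} = 2 \sqrt{3} \approx 3.4641$)
$m 13 + 122 \left(-148\right) = 2 \sqrt{3} \cdot 13 + 122 \left(-148\right) = 26 \sqrt{3} - 18056 = -18056 + 26 \sqrt{3}$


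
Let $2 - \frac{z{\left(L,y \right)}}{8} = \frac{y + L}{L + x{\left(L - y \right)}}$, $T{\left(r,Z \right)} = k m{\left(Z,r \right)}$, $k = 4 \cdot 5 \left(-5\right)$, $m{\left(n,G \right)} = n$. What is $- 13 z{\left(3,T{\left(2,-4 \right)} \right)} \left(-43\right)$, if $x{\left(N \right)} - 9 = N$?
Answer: $\frac{5245656}{385} \approx 13625.0$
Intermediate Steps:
$x{\left(N \right)} = 9 + N$
$k = -100$ ($k = 20 \left(-5\right) = -100$)
$T{\left(r,Z \right)} = - 100 Z$
$z{\left(L,y \right)} = 16 - \frac{8 \left(L + y\right)}{9 - y + 2 L}$ ($z{\left(L,y \right)} = 16 - 8 \frac{y + L}{L + \left(9 + \left(L - y\right)\right)} = 16 - 8 \frac{L + y}{L + \left(9 + L - y\right)} = 16 - 8 \frac{L + y}{9 - y + 2 L} = 16 - \frac{8 \left(L + y\right)}{9 - y + 2 L}$)
$- 13 z{\left(3,T{\left(2,-4 \right)} \right)} \left(-43\right) = - 13 \frac{24 \left(6 + 3 - \left(-100\right) \left(-4\right)\right)}{9 - \left(-100\right) \left(-4\right) + 2 \cdot 3} \left(-43\right) = - 13 \frac{24 \left(6 + 3 - 400\right)}{9 - 400 + 6} \left(-43\right) = - 13 \cdot 24 \frac{1}{-385} \left(-391\right) \left(-43\right) = - 13 \cdot 24 \left(- \frac{1}{385}\right) \left(-391\right) \left(-43\right) = \left(-13\right) \frac{9384}{385} \left(-43\right) = \left(- \frac{121992}{385}\right) \left(-43\right) = \frac{5245656}{385}$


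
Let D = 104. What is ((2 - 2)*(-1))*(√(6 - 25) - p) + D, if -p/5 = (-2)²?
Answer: 104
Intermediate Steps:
p = -20 (p = -5*(-2)² = -5*4 = -20)
((2 - 2)*(-1))*(√(6 - 25) - p) + D = ((2 - 2)*(-1))*(√(6 - 25) - 1*(-20)) + 104 = (0*(-1))*(√(-19) + 20) + 104 = 0*(I*√19 + 20) + 104 = 0*(20 + I*√19) + 104 = 0 + 104 = 104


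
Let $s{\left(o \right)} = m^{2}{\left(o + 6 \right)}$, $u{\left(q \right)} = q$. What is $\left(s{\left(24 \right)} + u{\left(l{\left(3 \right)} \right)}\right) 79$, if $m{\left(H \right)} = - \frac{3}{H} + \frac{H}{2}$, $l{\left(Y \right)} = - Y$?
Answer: $\frac{1730179}{100} \approx 17302.0$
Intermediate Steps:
$m{\left(H \right)} = \frac{H}{2} - \frac{3}{H}$ ($m{\left(H \right)} = - \frac{3}{H} + H \frac{1}{2} = - \frac{3}{H} + \frac{H}{2} = \frac{H}{2} - \frac{3}{H}$)
$s{\left(o \right)} = \left(3 + \frac{o}{2} - \frac{3}{6 + o}\right)^{2}$ ($s{\left(o \right)} = \left(\frac{o + 6}{2} - \frac{3}{o + 6}\right)^{2} = \left(\frac{6 + o}{2} - \frac{3}{6 + o}\right)^{2} = \left(\left(3 + \frac{o}{2}\right) - \frac{3}{6 + o}\right)^{2} = \left(3 + \frac{o}{2} - \frac{3}{6 + o}\right)^{2}$)
$\left(s{\left(24 \right)} + u{\left(l{\left(3 \right)} \right)}\right) 79 = \left(\frac{\left(-6 + \left(6 + 24\right)^{2}\right)^{2}}{4 \left(6 + 24\right)^{2}} - 3\right) 79 = \left(\frac{\left(-6 + 30^{2}\right)^{2}}{4 \cdot 900} - 3\right) 79 = \left(\frac{1}{4} \left(-6 + 900\right)^{2} \cdot \frac{1}{900} - 3\right) 79 = \left(\frac{1}{4} \cdot 894^{2} \cdot \frac{1}{900} - 3\right) 79 = \left(\frac{1}{4} \cdot 799236 \cdot \frac{1}{900} - 3\right) 79 = \left(\frac{22201}{100} - 3\right) 79 = \frac{21901}{100} \cdot 79 = \frac{1730179}{100}$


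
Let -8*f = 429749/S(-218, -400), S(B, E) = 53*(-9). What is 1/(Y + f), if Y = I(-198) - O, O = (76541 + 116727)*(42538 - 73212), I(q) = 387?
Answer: 3816/22622404750253 ≈ 1.6868e-10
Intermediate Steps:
S(B, E) = -477
O = -5928302632 (O = 193268*(-30674) = -5928302632)
f = 429749/3816 (f = -429749/(8*(-477)) = -429749*(-1)/(8*477) = -⅛*(-429749/477) = 429749/3816 ≈ 112.62)
Y = 5928303019 (Y = 387 - 1*(-5928302632) = 387 + 5928302632 = 5928303019)
1/(Y + f) = 1/(5928303019 + 429749/3816) = 1/(22622404750253/3816) = 3816/22622404750253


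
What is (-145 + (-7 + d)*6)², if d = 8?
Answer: 19321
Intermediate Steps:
(-145 + (-7 + d)*6)² = (-145 + (-7 + 8)*6)² = (-145 + 1*6)² = (-145 + 6)² = (-139)² = 19321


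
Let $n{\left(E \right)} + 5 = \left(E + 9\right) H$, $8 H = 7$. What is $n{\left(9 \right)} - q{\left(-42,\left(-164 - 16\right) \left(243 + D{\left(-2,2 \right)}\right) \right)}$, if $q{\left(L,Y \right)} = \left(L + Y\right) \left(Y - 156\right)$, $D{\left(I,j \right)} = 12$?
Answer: $- \frac{8463618965}{4} \approx -2.1159 \cdot 10^{9}$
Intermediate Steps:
$H = \frac{7}{8}$ ($H = \frac{1}{8} \cdot 7 = \frac{7}{8} \approx 0.875$)
$q{\left(L,Y \right)} = \left(-156 + Y\right) \left(L + Y\right)$ ($q{\left(L,Y \right)} = \left(L + Y\right) \left(-156 + Y\right) = \left(-156 + Y\right) \left(L + Y\right)$)
$n{\left(E \right)} = \frac{23}{8} + \frac{7 E}{8}$ ($n{\left(E \right)} = -5 + \left(E + 9\right) \frac{7}{8} = -5 + \left(9 + E\right) \frac{7}{8} = -5 + \left(\frac{63}{8} + \frac{7 E}{8}\right) = \frac{23}{8} + \frac{7 E}{8}$)
$n{\left(9 \right)} - q{\left(-42,\left(-164 - 16\right) \left(243 + D{\left(-2,2 \right)}\right) \right)} = \left(\frac{23}{8} + \frac{7}{8} \cdot 9\right) - \left(\left(\left(-164 - 16\right) \left(243 + 12\right)\right)^{2} - -6552 - 156 \left(-164 - 16\right) \left(243 + 12\right) - 42 \left(-164 - 16\right) \left(243 + 12\right)\right) = \left(\frac{23}{8} + \frac{63}{8}\right) - \left(\left(\left(-180\right) 255\right)^{2} + 6552 - 156 \left(\left(-180\right) 255\right) - 42 \left(\left(-180\right) 255\right)\right) = \frac{43}{4} - \left(\left(-45900\right)^{2} + 6552 - -7160400 - -1927800\right) = \frac{43}{4} - \left(2106810000 + 6552 + 7160400 + 1927800\right) = \frac{43}{4} - 2115904752 = - \frac{8463618965}{4}$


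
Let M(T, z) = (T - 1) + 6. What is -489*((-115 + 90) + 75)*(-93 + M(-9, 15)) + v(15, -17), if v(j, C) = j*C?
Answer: 2371395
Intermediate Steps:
M(T, z) = 5 + T (M(T, z) = (-1 + T) + 6 = 5 + T)
v(j, C) = C*j
-489*((-115 + 90) + 75)*(-93 + M(-9, 15)) + v(15, -17) = -489*((-115 + 90) + 75)*(-93 + (5 - 9)) - 17*15 = -489*(-25 + 75)*(-93 - 4) - 255 = -24450*(-97) - 255 = -489*(-4850) - 255 = 2371650 - 255 = 2371395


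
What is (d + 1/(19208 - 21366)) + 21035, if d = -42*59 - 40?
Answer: 39959685/2158 ≈ 18517.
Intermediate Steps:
d = -2518 (d = -2478 - 40 = -2518)
(d + 1/(19208 - 21366)) + 21035 = (-2518 + 1/(19208 - 21366)) + 21035 = (-2518 + 1/(-2158)) + 21035 = (-2518 - 1/2158) + 21035 = -5433845/2158 + 21035 = 39959685/2158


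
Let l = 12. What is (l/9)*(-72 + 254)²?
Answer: 132496/3 ≈ 44165.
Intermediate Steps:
(l/9)*(-72 + 254)² = (12/9)*(-72 + 254)² = (12*(⅑))*182² = (4/3)*33124 = 132496/3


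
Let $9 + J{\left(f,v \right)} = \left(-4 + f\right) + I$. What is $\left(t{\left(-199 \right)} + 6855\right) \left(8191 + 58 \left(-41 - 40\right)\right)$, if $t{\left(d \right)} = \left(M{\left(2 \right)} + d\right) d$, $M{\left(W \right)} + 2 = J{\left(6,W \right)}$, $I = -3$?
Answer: $170612092$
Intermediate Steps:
$J{\left(f,v \right)} = -16 + f$ ($J{\left(f,v \right)} = -9 + \left(\left(-4 + f\right) - 3\right) = -9 + \left(-7 + f\right) = -16 + f$)
$M{\left(W \right)} = -12$ ($M{\left(W \right)} = -2 + \left(-16 + 6\right) = -2 - 10 = -12$)
$t{\left(d \right)} = d \left(-12 + d\right)$ ($t{\left(d \right)} = \left(-12 + d\right) d = d \left(-12 + d\right)$)
$\left(t{\left(-199 \right)} + 6855\right) \left(8191 + 58 \left(-41 - 40\right)\right) = \left(- 199 \left(-12 - 199\right) + 6855\right) \left(8191 + 58 \left(-41 - 40\right)\right) = \left(\left(-199\right) \left(-211\right) + 6855\right) \left(8191 + 58 \left(-81\right)\right) = \left(41989 + 6855\right) \left(8191 - 4698\right) = 48844 \cdot 3493 = 170612092$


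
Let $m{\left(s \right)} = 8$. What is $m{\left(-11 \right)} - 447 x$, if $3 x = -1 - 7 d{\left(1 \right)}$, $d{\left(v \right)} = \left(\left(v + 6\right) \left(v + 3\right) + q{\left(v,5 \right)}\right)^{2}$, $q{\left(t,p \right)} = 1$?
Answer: $877320$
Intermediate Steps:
$d{\left(v \right)} = \left(1 + \left(3 + v\right) \left(6 + v\right)\right)^{2}$ ($d{\left(v \right)} = \left(\left(v + 6\right) \left(v + 3\right) + 1\right)^{2} = \left(\left(6 + v\right) \left(3 + v\right) + 1\right)^{2} = \left(\left(3 + v\right) \left(6 + v\right) + 1\right)^{2} = \left(1 + \left(3 + v\right) \left(6 + v\right)\right)^{2}$)
$x = - \frac{5888}{3}$ ($x = \frac{-1 - 7 \left(19 + 1^{2} + 9 \cdot 1\right)^{2}}{3} = \frac{-1 - 7 \left(19 + 1 + 9\right)^{2}}{3} = \frac{-1 - 7 \cdot 29^{2}}{3} = \frac{-1 - 5887}{3} = \frac{1}{3} \left(-5888\right) = - \frac{5888}{3} \approx -1962.7$)
$m{\left(-11 \right)} - 447 x = 8 - -877312 = 8 + 877312 = 877320$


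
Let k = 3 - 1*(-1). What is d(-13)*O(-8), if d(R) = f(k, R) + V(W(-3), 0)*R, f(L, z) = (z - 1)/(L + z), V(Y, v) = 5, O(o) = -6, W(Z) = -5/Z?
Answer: 1142/3 ≈ 380.67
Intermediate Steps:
k = 4 (k = 3 + 1 = 4)
f(L, z) = (-1 + z)/(L + z)
d(R) = 5*R + (-1 + R)/(4 + R) (d(R) = (-1 + R)/(4 + R) + 5*R = 5*R + (-1 + R)/(4 + R))
d(-13)*O(-8) = ((-1 - 13 + 5*(-13)*(4 - 13))/(4 - 13))*(-6) = ((-1 - 13 + 5*(-13)*(-9))/(-9))*(-6) = -(-1 - 13 + 585)/9*(-6) = -⅑*571*(-6) = -571/9*(-6) = 1142/3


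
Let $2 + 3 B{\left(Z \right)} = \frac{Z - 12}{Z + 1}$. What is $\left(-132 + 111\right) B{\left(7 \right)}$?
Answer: $\frac{147}{8} \approx 18.375$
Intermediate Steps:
$B{\left(Z \right)} = - \frac{2}{3} + \frac{-12 + Z}{3 \left(1 + Z\right)}$ ($B{\left(Z \right)} = - \frac{2}{3} + \frac{\left(Z - 12\right) \frac{1}{Z + 1}}{3} = - \frac{2}{3} + \frac{\left(-12 + Z\right) \frac{1}{1 + Z}}{3} = - \frac{2}{3} + \frac{\frac{1}{1 + Z} \left(-12 + Z\right)}{3} = - \frac{2}{3} + \frac{-12 + Z}{3 \left(1 + Z\right)}$)
$\left(-132 + 111\right) B{\left(7 \right)} = \left(-132 + 111\right) \frac{-14 - 7}{3 \left(1 + 7\right)} = - 21 \frac{-14 - 7}{3 \cdot 8} = - 21 \cdot \frac{1}{3} \cdot \frac{1}{8} \left(-21\right) = \left(-21\right) \left(- \frac{7}{8}\right) = \frac{147}{8}$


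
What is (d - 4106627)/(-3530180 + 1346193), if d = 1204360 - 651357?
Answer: 3553624/2183987 ≈ 1.6271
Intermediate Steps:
d = 553003
(d - 4106627)/(-3530180 + 1346193) = (553003 - 4106627)/(-3530180 + 1346193) = -3553624/(-2183987) = -3553624*(-1/2183987) = 3553624/2183987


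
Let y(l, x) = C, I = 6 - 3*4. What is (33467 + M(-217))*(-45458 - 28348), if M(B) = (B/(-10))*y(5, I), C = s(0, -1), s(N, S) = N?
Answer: -2470065402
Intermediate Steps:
C = 0
I = -6 (I = 6 - 12 = -6)
y(l, x) = 0
M(B) = 0 (M(B) = (B/(-10))*0 = (B*(-⅒))*0 = -B/10*0 = 0)
(33467 + M(-217))*(-45458 - 28348) = (33467 + 0)*(-45458 - 28348) = 33467*(-73806) = -2470065402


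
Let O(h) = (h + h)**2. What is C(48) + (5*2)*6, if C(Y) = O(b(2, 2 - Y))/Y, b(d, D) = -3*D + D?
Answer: 2296/3 ≈ 765.33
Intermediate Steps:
b(d, D) = -2*D
O(h) = 4*h**2 (O(h) = (2*h)**2 = 4*h**2)
C(Y) = 4*(-4 + 2*Y)**2/Y (C(Y) = (4*(-2*(2 - Y))**2)/Y = (4*(-4 + 2*Y)**2)/Y = 4*(-4 + 2*Y)**2/Y)
C(48) + (5*2)*6 = 16*(-2 + 48)**2/48 + (5*2)*6 = 16*(1/48)*46**2 + 10*6 = 16*(1/48)*2116 + 60 = 2116/3 + 60 = 2296/3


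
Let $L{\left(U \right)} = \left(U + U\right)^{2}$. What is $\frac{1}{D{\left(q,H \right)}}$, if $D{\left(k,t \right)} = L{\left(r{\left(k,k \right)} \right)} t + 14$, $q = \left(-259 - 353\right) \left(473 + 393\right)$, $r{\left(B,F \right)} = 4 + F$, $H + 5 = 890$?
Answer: $\frac{1}{994340971709774} \approx 1.0057 \cdot 10^{-15}$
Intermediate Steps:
$H = 885$ ($H = -5 + 890 = 885$)
$L{\left(U \right)} = 4 U^{2}$ ($L{\left(U \right)} = \left(2 U\right)^{2} = 4 U^{2}$)
$q = -529992$ ($q = \left(-612\right) 866 = -529992$)
$D{\left(k,t \right)} = 14 + 4 t \left(4 + k\right)^{2}$ ($D{\left(k,t \right)} = 4 \left(4 + k\right)^{2} t + 14 = 4 t \left(4 + k\right)^{2} + 14 = 14 + 4 t \left(4 + k\right)^{2}$)
$\frac{1}{D{\left(q,H \right)}} = \frac{1}{14 + 4 \cdot 885 \left(4 - 529992\right)^{2}} = \frac{1}{14 + 4 \cdot 885 \left(-529988\right)^{2}} = \frac{1}{14 + 4 \cdot 885 \cdot 280887280144} = \frac{1}{14 + 994340971709760} = \frac{1}{994340971709774}$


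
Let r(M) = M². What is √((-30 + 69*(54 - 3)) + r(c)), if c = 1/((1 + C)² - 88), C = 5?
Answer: √9434257/52 ≈ 59.068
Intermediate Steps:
c = -1/52 (c = 1/((1 + 5)² - 88) = 1/(6² - 88) = 1/(36 - 88) = 1/(-52) = -1/52 ≈ -0.019231)
√((-30 + 69*(54 - 3)) + r(c)) = √((-30 + 69*(54 - 3)) + (-1/52)²) = √((-30 + 69*51) + 1/2704) = √((-30 + 3519) + 1/2704) = √(3489 + 1/2704) = √(9434257/2704) = √9434257/52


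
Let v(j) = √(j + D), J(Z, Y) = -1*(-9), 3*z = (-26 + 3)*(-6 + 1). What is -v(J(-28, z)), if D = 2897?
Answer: -√2906 ≈ -53.907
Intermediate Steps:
z = 115/3 (z = ((-26 + 3)*(-6 + 1))/3 = (-23*(-5))/3 = (⅓)*115 = 115/3 ≈ 38.333)
J(Z, Y) = 9
v(j) = √(2897 + j) (v(j) = √(j + 2897) = √(2897 + j))
-v(J(-28, z)) = -√(2897 + 9) = -√2906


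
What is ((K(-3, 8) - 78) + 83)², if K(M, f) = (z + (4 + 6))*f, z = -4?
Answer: 2809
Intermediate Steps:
K(M, f) = 6*f (K(M, f) = (-4 + (4 + 6))*f = (-4 + 10)*f = 6*f)
((K(-3, 8) - 78) + 83)² = ((6*8 - 78) + 83)² = ((48 - 78) + 83)² = (-30 + 83)² = 53² = 2809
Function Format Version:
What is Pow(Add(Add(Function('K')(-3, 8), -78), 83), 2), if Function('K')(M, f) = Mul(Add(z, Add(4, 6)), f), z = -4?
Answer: 2809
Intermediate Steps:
Function('K')(M, f) = Mul(6, f) (Function('K')(M, f) = Mul(Add(-4, Add(4, 6)), f) = Mul(Add(-4, 10), f) = Mul(6, f))
Pow(Add(Add(Function('K')(-3, 8), -78), 83), 2) = Pow(Add(Add(Mul(6, 8), -78), 83), 2) = Pow(Add(Add(48, -78), 83), 2) = Pow(Add(-30, 83), 2) = Pow(53, 2) = 2809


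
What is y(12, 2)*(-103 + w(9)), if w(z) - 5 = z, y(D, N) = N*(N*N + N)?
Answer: -1068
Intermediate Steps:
y(D, N) = N*(N + N²) (y(D, N) = N*(N² + N) = N*(N + N²))
w(z) = 5 + z
y(12, 2)*(-103 + w(9)) = (2²*(1 + 2))*(-103 + (5 + 9)) = (4*3)*(-103 + 14) = 12*(-89) = -1068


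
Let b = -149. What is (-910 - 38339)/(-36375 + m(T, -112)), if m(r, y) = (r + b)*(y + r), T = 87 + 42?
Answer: 5607/5245 ≈ 1.0690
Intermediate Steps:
T = 129
m(r, y) = (-149 + r)*(r + y) (m(r, y) = (r - 149)*(y + r) = (-149 + r)*(r + y))
(-910 - 38339)/(-36375 + m(T, -112)) = (-910 - 38339)/(-36375 + (129**2 - 149*129 - 149*(-112) + 129*(-112))) = -39249/(-36375 + (16641 - 19221 + 16688 - 14448)) = -39249/(-36375 - 340) = -39249/(-36715) = -39249*(-1/36715) = 5607/5245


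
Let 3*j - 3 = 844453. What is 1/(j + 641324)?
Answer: 3/2768428 ≈ 1.0836e-6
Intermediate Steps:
j = 844456/3 (j = 1 + (1/3)*844453 = 1 + 844453/3 = 844456/3 ≈ 2.8149e+5)
1/(j + 641324) = 1/(844456/3 + 641324) = 1/(2768428/3) = 3/2768428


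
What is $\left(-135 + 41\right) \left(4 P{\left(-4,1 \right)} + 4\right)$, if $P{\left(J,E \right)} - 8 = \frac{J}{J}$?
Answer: $-3760$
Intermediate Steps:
$P{\left(J,E \right)} = 9$ ($P{\left(J,E \right)} = 8 + \frac{J}{J} = 8 + 1 = 9$)
$\left(-135 + 41\right) \left(4 P{\left(-4,1 \right)} + 4\right) = \left(-135 + 41\right) \left(4 \cdot 9 + 4\right) = - 94 \left(36 + 4\right) = \left(-94\right) 40 = -3760$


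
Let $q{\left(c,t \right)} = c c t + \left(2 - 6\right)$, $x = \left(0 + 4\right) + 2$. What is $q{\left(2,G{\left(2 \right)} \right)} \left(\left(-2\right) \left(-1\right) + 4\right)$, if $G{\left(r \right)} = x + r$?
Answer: $168$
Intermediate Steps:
$x = 6$ ($x = 4 + 2 = 6$)
$G{\left(r \right)} = 6 + r$
$q{\left(c,t \right)} = -4 + t c^{2}$ ($q{\left(c,t \right)} = c^{2} t + \left(2 - 6\right) = t c^{2} - 4 = -4 + t c^{2}$)
$q{\left(2,G{\left(2 \right)} \right)} \left(\left(-2\right) \left(-1\right) + 4\right) = \left(-4 + \left(6 + 2\right) 2^{2}\right) \left(\left(-2\right) \left(-1\right) + 4\right) = \left(-4 + 8 \cdot 4\right) \left(2 + 4\right) = \left(-4 + 32\right) 6 = 28 \cdot 6 = 168$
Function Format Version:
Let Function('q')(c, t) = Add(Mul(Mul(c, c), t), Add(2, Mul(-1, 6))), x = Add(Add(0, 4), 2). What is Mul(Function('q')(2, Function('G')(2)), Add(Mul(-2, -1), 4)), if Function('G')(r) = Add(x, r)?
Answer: 168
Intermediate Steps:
x = 6 (x = Add(4, 2) = 6)
Function('G')(r) = Add(6, r)
Function('q')(c, t) = Add(-4, Mul(t, Pow(c, 2))) (Function('q')(c, t) = Add(Mul(Pow(c, 2), t), Add(2, -6)) = Add(Mul(t, Pow(c, 2)), -4) = Add(-4, Mul(t, Pow(c, 2))))
Mul(Function('q')(2, Function('G')(2)), Add(Mul(-2, -1), 4)) = Mul(Add(-4, Mul(Add(6, 2), Pow(2, 2))), Add(Mul(-2, -1), 4)) = Mul(Add(-4, Mul(8, 4)), Add(2, 4)) = Mul(Add(-4, 32), 6) = Mul(28, 6) = 168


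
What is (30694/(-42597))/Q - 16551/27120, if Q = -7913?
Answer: -1859338052777/3047113351440 ≈ -0.61020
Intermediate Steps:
(30694/(-42597))/Q - 16551/27120 = (30694/(-42597))/(-7913) - 16551/27120 = (30694*(-1/42597))*(-1/7913) - 16551*1/27120 = -30694/42597*(-1/7913) - 5517/9040 = 30694/337070061 - 5517/9040 = -1859338052777/3047113351440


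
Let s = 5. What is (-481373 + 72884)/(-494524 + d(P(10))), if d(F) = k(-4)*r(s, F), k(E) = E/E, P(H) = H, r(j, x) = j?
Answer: 408489/494519 ≈ 0.82603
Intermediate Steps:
k(E) = 1
d(F) = 5 (d(F) = 1*5 = 5)
(-481373 + 72884)/(-494524 + d(P(10))) = (-481373 + 72884)/(-494524 + 5) = -408489/(-494519) = -408489*(-1/494519) = 408489/494519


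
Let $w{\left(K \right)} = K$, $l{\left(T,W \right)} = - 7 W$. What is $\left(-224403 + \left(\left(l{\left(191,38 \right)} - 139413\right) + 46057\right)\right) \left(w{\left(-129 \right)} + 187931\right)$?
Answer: $-59725731050$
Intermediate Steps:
$\left(-224403 + \left(\left(l{\left(191,38 \right)} - 139413\right) + 46057\right)\right) \left(w{\left(-129 \right)} + 187931\right) = \left(-224403 + \left(\left(\left(-7\right) 38 - 139413\right) + 46057\right)\right) \left(-129 + 187931\right) = \left(-224403 + \left(\left(-266 - 139413\right) + 46057\right)\right) 187802 = \left(-224403 + \left(-139679 + 46057\right)\right) 187802 = \left(-224403 - 93622\right) 187802 = \left(-318025\right) 187802 = -59725731050$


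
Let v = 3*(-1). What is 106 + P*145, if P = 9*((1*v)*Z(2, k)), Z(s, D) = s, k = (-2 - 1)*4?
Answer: -7724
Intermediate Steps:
k = -12 (k = -3*4 = -12)
v = -3
P = -54 (P = 9*((1*(-3))*2) = 9*(-3*2) = 9*(-6) = -54)
106 + P*145 = 106 - 54*145 = 106 - 7830 = -7724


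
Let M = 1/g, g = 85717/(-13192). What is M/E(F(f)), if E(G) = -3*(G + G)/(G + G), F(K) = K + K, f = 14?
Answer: 13192/257151 ≈ 0.051301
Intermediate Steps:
g = -85717/13192 (g = 85717*(-1/13192) = -85717/13192 ≈ -6.4977)
F(K) = 2*K
E(G) = -3 (E(G) = -3*2*G/(2*G) = -3*2*G*1/(2*G) = -3*1 = -3)
M = -13192/85717 (M = 1/(-85717/13192) = -13192/85717 ≈ -0.15390)
M/E(F(f)) = -13192/85717/(-3) = -13192/85717*(-⅓) = 13192/257151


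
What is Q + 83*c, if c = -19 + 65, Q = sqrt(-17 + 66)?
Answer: 3825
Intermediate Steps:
Q = 7 (Q = sqrt(49) = 7)
c = 46
Q + 83*c = 7 + 83*46 = 7 + 3818 = 3825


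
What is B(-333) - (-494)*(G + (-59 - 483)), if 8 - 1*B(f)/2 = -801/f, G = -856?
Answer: -25552230/37 ≈ -6.9060e+5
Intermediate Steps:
B(f) = 16 + 1602/f (B(f) = 16 - (-1602)/f = 16 + 1602/f)
B(-333) - (-494)*(G + (-59 - 483)) = (16 + 1602/(-333)) - (-494)*(-856 + (-59 - 483)) = (16 + 1602*(-1/333)) - (-494)*(-856 - 542) = (16 - 178/37) - (-494)*(-1398) = 414/37 - 1*690612 = 414/37 - 690612 = -25552230/37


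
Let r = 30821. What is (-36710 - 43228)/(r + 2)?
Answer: -79938/30823 ≈ -2.5935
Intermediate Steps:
(-36710 - 43228)/(r + 2) = (-36710 - 43228)/(30821 + 2) = -79938/30823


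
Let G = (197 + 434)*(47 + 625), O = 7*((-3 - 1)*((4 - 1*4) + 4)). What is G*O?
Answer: -47491584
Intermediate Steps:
O = -112 (O = 7*(-4*((4 - 4) + 4)) = 7*(-4*(0 + 4)) = 7*(-4*4) = 7*(-16) = -112)
G = 424032 (G = 631*672 = 424032)
G*O = 424032*(-112) = -47491584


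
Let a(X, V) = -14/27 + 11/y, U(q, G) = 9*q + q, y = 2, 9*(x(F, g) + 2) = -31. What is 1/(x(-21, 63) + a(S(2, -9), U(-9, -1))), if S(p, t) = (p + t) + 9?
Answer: -54/25 ≈ -2.1600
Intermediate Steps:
x(F, g) = -49/9 (x(F, g) = -2 + (⅑)*(-31) = -2 - 31/9 = -49/9)
U(q, G) = 10*q
S(p, t) = 9 + p + t
a(X, V) = 269/54 (a(X, V) = -14/27 + 11/2 = 269/54)
1/(x(-21, 63) + a(S(2, -9), U(-9, -1))) = 1/(-49/9 + 269/54) = 1/(-25/54) = -54/25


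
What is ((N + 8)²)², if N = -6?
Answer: 16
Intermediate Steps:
((N + 8)²)² = ((-6 + 8)²)² = (2²)² = 4² = 16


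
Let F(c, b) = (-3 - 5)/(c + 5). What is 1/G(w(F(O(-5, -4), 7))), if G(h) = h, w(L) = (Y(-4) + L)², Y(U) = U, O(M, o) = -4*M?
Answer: 625/11664 ≈ 0.053584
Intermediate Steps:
F(c, b) = -8/(5 + c)
w(L) = (-4 + L)²
1/G(w(F(O(-5, -4), 7))) = 1/((-4 - 8/(5 - 4*(-5)))²) = 1/((-4 - 8/(5 + 20))²) = 1/((-4 - 8/25)²) = 1/((-108/25)²) = 1/(11664/625) = 625/11664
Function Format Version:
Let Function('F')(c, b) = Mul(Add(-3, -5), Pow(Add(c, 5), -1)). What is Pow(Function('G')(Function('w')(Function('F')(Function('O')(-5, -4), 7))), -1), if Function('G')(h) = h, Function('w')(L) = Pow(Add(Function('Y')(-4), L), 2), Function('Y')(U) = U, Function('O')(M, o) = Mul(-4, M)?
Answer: Rational(625, 11664) ≈ 0.053584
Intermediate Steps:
Function('F')(c, b) = Mul(-8, Pow(Add(5, c), -1))
Function('w')(L) = Pow(Add(-4, L), 2)
Pow(Function('G')(Function('w')(Function('F')(Function('O')(-5, -4), 7))), -1) = Pow(Pow(Add(-4, Mul(-8, Pow(Add(5, Mul(-4, -5)), -1))), 2), -1) = Pow(Pow(Add(-4, Mul(-8, Pow(Add(5, 20), -1))), 2), -1) = Pow(Pow(Add(-4, Mul(-8, Pow(25, -1))), 2), -1) = Pow(Pow(Add(-4, Mul(-8, Rational(1, 25))), 2), -1) = Pow(Pow(Add(-4, Rational(-8, 25)), 2), -1) = Pow(Pow(Rational(-108, 25), 2), -1) = Pow(Rational(11664, 625), -1) = Rational(625, 11664)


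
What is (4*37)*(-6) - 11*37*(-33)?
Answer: 12543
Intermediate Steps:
(4*37)*(-6) - 11*37*(-33) = 148*(-6) - 407*(-33) = -888 - 1*(-13431) = -888 + 13431 = 12543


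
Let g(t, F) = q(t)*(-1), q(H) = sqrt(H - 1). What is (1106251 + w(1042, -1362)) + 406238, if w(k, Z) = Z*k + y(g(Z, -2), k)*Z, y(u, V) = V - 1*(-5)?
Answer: -1332729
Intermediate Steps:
q(H) = sqrt(-1 + H)
g(t, F) = -sqrt(-1 + t) (g(t, F) = sqrt(-1 + t)*(-1) = -sqrt(-1 + t))
y(u, V) = 5 + V (y(u, V) = V + 5 = 5 + V)
w(k, Z) = Z*k + Z*(5 + k) (w(k, Z) = Z*k + (5 + k)*Z = Z*k + Z*(5 + k))
(1106251 + w(1042, -1362)) + 406238 = (1106251 - 1362*(5 + 2*1042)) + 406238 = (1106251 - 1362*(5 + 2084)) + 406238 = (1106251 - 1362*2089) + 406238 = (1106251 - 2845218) + 406238 = -1738967 + 406238 = -1332729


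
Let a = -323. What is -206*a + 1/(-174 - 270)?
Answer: 29542871/444 ≈ 66538.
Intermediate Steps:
-206*a + 1/(-174 - 270) = -206*(-323) + 1/(-174 - 270) = 66538 + 1/(-444) = 66538 - 1/444 = 29542871/444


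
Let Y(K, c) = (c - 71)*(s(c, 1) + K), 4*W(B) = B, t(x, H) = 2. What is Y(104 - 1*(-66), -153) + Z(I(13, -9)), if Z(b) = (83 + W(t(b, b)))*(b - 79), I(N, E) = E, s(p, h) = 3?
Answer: -46100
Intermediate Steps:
W(B) = B/4
Y(K, c) = (-71 + c)*(3 + K) (Y(K, c) = (c - 71)*(3 + K) = (-71 + c)*(3 + K))
Z(b) = -13193/2 + 167*b/2 (Z(b) = (83 + (¼)*2)*(b - 79) = (83 + ½)*(-79 + b) = 167*(-79 + b)/2 = -13193/2 + 167*b/2)
Y(104 - 1*(-66), -153) + Z(I(13, -9)) = (-213 - 71*(104 - 1*(-66)) + 3*(-153) + (104 - 1*(-66))*(-153)) + (-13193/2 + (167/2)*(-9)) = (-213 - 71*(104 + 66) - 459 + (104 + 66)*(-153)) + (-13193/2 - 1503/2) = (-213 - 71*170 - 459 + 170*(-153)) - 7348 = (-213 - 12070 - 459 - 26010) - 7348 = -38752 - 7348 = -46100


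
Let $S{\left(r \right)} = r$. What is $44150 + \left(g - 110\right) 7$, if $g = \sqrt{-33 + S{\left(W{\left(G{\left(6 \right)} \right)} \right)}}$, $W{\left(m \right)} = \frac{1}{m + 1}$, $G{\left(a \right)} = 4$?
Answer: $43380 + \frac{14 i \sqrt{205}}{5} \approx 43380.0 + 40.09 i$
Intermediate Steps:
$W{\left(m \right)} = \frac{1}{1 + m}$
$g = \frac{2 i \sqrt{205}}{5}$ ($g = \sqrt{-33 + \frac{1}{1 + 4}} = \sqrt{-33 + \frac{1}{5}} = \sqrt{- \frac{164}{5}} = \frac{2 i \sqrt{205}}{5} \approx 5.7271 i$)
$44150 + \left(g - 110\right) 7 = 44150 + \left(\frac{2 i \sqrt{205}}{5} - 110\right) 7 = 44150 + \left(-110 + \frac{2 i \sqrt{205}}{5}\right) 7 = 44150 - \left(770 - \frac{14 i \sqrt{205}}{5}\right) = 43380 + \frac{14 i \sqrt{205}}{5}$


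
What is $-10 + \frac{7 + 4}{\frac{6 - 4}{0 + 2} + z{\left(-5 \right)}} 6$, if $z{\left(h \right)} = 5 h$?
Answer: $- \frac{51}{4} \approx -12.75$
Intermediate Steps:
$-10 + \frac{7 + 4}{\frac{6 - 4}{0 + 2} + z{\left(-5 \right)}} 6 = -10 + \frac{7 + 4}{\frac{6 - 4}{0 + 2} + 5 \left(-5\right)} 6 = -10 + \frac{11}{\frac{2}{2} - 25} \cdot 6 = -10 + \frac{11}{2 \cdot \frac{1}{2} - 25} \cdot 6 = -10 + \frac{11}{1 - 25} \cdot 6 = -10 + \frac{11}{-24} \cdot 6 = -10 + 11 \left(- \frac{1}{24}\right) 6 = -10 - \frac{11}{4} = - \frac{51}{4}$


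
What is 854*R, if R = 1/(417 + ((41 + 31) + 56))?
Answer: 854/545 ≈ 1.5670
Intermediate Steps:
R = 1/545 (R = 1/(417 + (72 + 56)) = 1/(417 + 128) = 1/545 ≈ 0.0018349)
854*R = 854*(1/545) = 854/545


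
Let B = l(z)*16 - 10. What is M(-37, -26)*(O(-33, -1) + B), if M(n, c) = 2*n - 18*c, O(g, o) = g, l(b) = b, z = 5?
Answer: 14578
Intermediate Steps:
B = 70 (B = 5*16 - 10 = 80 - 10 = 70)
M(n, c) = -18*c + 2*n
M(-37, -26)*(O(-33, -1) + B) = (-18*(-26) + 2*(-37))*(-33 + 70) = (468 - 74)*37 = 394*37 = 14578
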